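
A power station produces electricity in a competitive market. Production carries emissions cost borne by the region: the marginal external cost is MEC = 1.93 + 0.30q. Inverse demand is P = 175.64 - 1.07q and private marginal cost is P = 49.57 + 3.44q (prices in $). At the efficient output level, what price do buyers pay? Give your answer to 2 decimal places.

Social marginal cost = private MC + MEC = 51.50 + 3.74q.
Set SMC = demand: 51.50 + 3.74q = 175.64 - 1.07q → q* = 25.8087.
Consumer price on the demand curve at q*: 175.64 − 1.07×25.8087 = 148.0247.

P = $148.02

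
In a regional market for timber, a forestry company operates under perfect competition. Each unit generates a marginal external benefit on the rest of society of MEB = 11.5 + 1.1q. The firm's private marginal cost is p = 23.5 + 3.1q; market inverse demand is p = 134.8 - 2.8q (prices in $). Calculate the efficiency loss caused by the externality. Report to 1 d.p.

DWL = $108.3

Market equilibrium (private): 23.5 + 3.1q = 134.8 - 2.8q → q_m = 18.8644.
Social marginal cost = private MC − MEB = 12.0 + 2.0q.
Set SMC = demand: 12.0 + 2.0q = 134.8 - 2.8q → q* = 25.5833.
Between q* and q_m the wedge demand − SMC runs linearly from 0 to MEB(q_m), so the loss is a triangle.
DWL = ½ × 6.7189 × 32.2508 = 108.3450.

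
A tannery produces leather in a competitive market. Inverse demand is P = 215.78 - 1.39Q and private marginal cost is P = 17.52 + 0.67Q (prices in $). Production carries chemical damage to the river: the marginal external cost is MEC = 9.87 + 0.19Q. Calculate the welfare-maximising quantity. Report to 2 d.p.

Q* = 83.73

Social marginal cost = private MC + MEC = 27.39 + 0.86Q.
Set SMC = demand: 27.39 + 0.86Q = 215.78 - 1.39Q → Q* = 83.7289.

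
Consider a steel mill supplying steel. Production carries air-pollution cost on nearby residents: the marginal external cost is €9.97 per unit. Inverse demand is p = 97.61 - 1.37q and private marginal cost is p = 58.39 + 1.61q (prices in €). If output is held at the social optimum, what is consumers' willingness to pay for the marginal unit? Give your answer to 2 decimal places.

P = €84.16

Social marginal cost = private MC + MEC = 68.36 + 1.61q.
Set SMC = demand: 68.36 + 1.61q = 97.61 - 1.37q → q* = 9.8154.
Consumer price on the demand curve at q*: 97.61 − 1.37×9.8154 = 84.1629.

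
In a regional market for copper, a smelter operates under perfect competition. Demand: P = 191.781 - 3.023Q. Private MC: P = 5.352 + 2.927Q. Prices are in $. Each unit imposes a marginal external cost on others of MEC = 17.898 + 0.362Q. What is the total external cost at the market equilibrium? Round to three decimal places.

Market equilibrium (private): 5.352 + 2.927Q = 191.781 - 3.023Q → Q_m = 31.3326.
Total external cost = ∫₀^{Q_m} (17.898 + 0.362Q) dQ = 17.898×31.3326 + ½×0.362×31.3326² = 738.4843.

$738.484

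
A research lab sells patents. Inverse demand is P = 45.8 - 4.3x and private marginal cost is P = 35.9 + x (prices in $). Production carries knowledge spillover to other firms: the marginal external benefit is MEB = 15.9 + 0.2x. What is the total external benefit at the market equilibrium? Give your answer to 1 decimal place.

$30.0

Market equilibrium (private): 35.9 + x = 45.8 - 4.3x → x_m = 1.8679.
Total external benefit = ∫₀^{x_m} (15.9 + 0.2x) dx = 15.9×1.8679 + ½×0.2×1.8679² = 30.0485.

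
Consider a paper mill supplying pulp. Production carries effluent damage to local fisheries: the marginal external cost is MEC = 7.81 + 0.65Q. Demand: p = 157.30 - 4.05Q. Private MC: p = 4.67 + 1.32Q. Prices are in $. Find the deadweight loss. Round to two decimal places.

DWL = $57.38

Market equilibrium (private): 4.67 + 1.32Q = 157.30 - 4.05Q → Q_m = 28.4227.
Social marginal cost = private MC + MEC = 12.48 + 1.97Q.
Set SMC = demand: 12.48 + 1.97Q = 157.30 - 4.05Q → Q* = 24.0565.
Height of the DWL triangle at Q_m is SMC(Q_m) − demand(Q_m) = MEC(Q_m) = 26.2848.
DWL = ½ × 4.3662 × 26.2848 = 57.3823.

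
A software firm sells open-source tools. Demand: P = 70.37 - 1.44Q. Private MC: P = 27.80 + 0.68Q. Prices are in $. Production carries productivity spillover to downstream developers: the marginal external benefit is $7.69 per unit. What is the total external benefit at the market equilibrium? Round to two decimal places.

Market equilibrium (private): 27.80 + 0.68Q = 70.37 - 1.44Q → Q_m = 20.0802.
Total external benefit = MEB × Q_m = 7.69 × 20.0802 = 154.4167.

$154.42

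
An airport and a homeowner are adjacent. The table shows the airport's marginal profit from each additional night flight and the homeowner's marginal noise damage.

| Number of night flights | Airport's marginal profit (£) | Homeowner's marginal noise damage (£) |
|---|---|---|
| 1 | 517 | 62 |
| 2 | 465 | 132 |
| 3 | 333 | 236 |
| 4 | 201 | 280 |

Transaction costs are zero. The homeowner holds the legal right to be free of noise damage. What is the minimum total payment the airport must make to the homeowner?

£430

Efficient level: marginal profit ≥ marginal noise damage through level 3, so k* = 3.
With the homeowner holding the right, the airport must at least compensate total damage at k*: 62 + 132 + 236 = 430.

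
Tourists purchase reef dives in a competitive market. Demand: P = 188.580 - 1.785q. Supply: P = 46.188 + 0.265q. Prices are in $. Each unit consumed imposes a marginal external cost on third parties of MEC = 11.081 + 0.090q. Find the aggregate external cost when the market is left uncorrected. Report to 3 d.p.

Market equilibrium (private): 46.188 + 0.265q = 188.580 - 1.785q → q_m = 69.4595.
Total external cost = ∫₀^{q_m} (11.081 + 0.090q) dq = 11.081×69.4595 + ½×0.090×69.4595² = 986.7887.

$986.789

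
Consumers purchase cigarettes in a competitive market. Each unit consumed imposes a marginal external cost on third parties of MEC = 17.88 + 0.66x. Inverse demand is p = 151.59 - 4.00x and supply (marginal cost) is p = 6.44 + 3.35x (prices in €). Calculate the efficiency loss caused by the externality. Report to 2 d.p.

DWL = €59.65

Market equilibrium (private): 6.44 + 3.35x = 151.59 - 4.00x → x_m = 19.7483.
Social marginal benefit = demand − MEC = 133.71 - 4.66x.
Set SMB = MC: 133.71 - 4.66x = 6.44 + 3.35x → x* = 15.8889.
Between x* and x_m the wedge MC − SMB runs linearly from 0 to MEC(x_m), so the loss is a triangle.
DWL = ½ × 3.8594 × 30.9139 = 59.6546.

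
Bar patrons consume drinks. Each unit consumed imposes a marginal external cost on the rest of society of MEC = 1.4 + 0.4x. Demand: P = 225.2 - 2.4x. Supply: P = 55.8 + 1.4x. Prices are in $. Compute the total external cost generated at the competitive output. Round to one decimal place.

Market equilibrium (private): 55.8 + 1.4x = 225.2 - 2.4x → x_m = 44.5789.
Total external cost = ∫₀^{x_m} (1.4 + 0.4x) dx = 1.4×44.5789 + ½×0.4×44.5789² = 459.8661.

$459.9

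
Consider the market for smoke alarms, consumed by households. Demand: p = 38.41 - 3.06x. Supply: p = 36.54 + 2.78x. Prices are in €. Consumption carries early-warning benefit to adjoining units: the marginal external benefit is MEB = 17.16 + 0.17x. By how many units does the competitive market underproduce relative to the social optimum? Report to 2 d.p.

3.04 units

Market equilibrium (private): 36.54 + 2.78x = 38.41 - 3.06x → x_m = 0.3202.
Social marginal benefit = demand + MEB = 55.57 - 2.89x.
Set SMB = MC: 55.57 - 2.89x = 36.54 + 2.78x → x* = 3.3563.
Gap = |0.3202 − 3.3563| = 3.0361.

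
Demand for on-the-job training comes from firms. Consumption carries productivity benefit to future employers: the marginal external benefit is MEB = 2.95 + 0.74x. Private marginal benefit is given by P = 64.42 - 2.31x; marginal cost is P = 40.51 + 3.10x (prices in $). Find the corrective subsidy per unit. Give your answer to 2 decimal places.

subsidy = $7.21 per unit

Social marginal benefit = demand + MEB = 67.37 - 1.57x.
Set SMB = MC: 67.37 - 1.57x = 40.51 + 3.10x → x* = 5.7516.
The Pigouvian subsidy equals MEB at x*: 2.95 + 0.74×5.7516 = 7.2062.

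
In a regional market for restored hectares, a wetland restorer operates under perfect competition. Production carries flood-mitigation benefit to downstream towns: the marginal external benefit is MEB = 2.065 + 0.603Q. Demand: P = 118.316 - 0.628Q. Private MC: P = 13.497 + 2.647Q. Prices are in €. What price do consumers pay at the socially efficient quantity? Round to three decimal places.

P = €93.195

Social marginal cost = private MC − MEB = 11.432 + 2.044Q.
Set SMC = demand: 11.432 + 2.044Q = 118.316 - 0.628Q → Q* = 40.0015.
Consumer price on the demand curve at Q*: 118.316 − 0.628×40.0015 = 93.1951.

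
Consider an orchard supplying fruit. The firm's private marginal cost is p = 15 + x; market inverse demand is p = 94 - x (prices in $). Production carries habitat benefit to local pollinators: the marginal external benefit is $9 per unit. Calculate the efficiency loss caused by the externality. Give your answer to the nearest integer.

Market equilibrium (private): 15 + x = 94 - x → x_m = 39.5000.
Social marginal cost = private MC − MEB = 6 + x.
Set SMC = demand: 6 + x = 94 - x → x* = 44.0000.
Between x* and x_m the wedge demand − SMC runs linearly from 0 to MEB(x_m), so the loss is a triangle.
DWL = ½ × 4.5000 × 9.0000 = 20.2500.

DWL = $20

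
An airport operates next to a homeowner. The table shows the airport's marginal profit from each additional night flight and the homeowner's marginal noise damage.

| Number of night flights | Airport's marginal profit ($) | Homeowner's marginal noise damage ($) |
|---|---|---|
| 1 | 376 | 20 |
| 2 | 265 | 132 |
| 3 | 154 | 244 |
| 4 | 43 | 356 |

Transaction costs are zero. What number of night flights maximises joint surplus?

Bargaining reaches the level where marginal profit last exceeds marginal noise damage.
That holds through level 2 (265 ≥ 132) but not at 3 (154 < 244).

2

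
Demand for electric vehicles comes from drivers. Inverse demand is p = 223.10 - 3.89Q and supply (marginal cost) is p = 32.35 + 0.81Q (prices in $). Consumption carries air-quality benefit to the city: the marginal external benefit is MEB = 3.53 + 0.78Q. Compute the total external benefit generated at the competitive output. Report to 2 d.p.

$785.65

Market equilibrium (private): 32.35 + 0.81Q = 223.10 - 3.89Q → Q_m = 40.5851.
Total external benefit = ∫₀^{Q_m} (3.53 + 0.78Q) dQ = 3.53×40.5851 + ½×0.78×40.5851² = 785.6540.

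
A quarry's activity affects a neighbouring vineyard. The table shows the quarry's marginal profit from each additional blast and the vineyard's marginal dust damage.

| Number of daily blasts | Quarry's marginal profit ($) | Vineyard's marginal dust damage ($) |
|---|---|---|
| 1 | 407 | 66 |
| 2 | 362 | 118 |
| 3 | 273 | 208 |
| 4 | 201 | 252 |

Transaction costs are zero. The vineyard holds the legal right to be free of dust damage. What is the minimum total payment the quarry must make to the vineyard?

Efficient level: marginal profit ≥ marginal dust damage through level 3, so k* = 3.
With the vineyard holding the right, the quarry must at least compensate total damage at k*: 66 + 118 + 208 = 392.

$392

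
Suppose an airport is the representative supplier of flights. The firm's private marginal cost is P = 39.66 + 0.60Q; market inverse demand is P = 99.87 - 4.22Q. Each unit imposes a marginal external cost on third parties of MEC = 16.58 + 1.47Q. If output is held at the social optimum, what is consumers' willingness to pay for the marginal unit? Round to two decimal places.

P = 70.60

Social marginal cost = private MC + MEC = 56.24 + 2.07Q.
Set SMC = demand: 56.24 + 2.07Q = 99.87 - 4.22Q → Q* = 6.9364.
Consumer price on the demand curve at Q*: 99.87 − 4.22×6.9364 = 70.5984.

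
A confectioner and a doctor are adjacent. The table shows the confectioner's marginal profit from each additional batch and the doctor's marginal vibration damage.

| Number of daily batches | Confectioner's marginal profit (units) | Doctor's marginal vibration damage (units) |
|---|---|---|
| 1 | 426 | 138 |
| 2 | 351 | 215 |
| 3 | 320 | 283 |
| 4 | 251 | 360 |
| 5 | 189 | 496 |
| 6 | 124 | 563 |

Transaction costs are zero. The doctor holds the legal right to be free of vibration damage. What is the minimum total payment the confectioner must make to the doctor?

636

Efficient level: marginal profit ≥ marginal vibration damage through level 3, so k* = 3.
With the doctor holding the right, the confectioner must at least compensate total damage at k*: 138 + 215 + 283 = 636.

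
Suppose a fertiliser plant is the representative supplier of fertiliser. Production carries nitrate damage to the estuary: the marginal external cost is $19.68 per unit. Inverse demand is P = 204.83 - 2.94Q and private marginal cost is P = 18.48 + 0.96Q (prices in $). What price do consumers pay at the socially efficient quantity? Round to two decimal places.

P = $79.19

Social marginal cost = private MC + MEC = 38.16 + 0.96Q.
Set SMC = demand: 38.16 + 0.96Q = 204.83 - 2.94Q → Q* = 42.7359.
Consumer price on the demand curve at Q*: 204.83 − 2.94×42.7359 = 79.1865.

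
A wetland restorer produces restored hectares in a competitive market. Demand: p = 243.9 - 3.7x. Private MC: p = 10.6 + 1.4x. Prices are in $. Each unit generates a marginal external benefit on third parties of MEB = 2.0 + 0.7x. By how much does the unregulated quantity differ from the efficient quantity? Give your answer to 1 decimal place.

Market equilibrium (private): 10.6 + 1.4x = 243.9 - 3.7x → x_m = 45.7451.
Social marginal cost = private MC − MEB = 8.6 + 0.7x.
Set SMC = demand: 8.6 + 0.7x = 243.9 - 3.7x → x* = 53.4773.
Gap = |45.7451 − 53.4773| = 7.7322.

7.7 units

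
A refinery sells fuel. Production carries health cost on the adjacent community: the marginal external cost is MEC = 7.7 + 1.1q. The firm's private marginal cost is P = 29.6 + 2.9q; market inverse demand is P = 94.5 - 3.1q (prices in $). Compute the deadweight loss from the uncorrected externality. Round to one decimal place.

DWL = $27.0

Market equilibrium (private): 29.6 + 2.9q = 94.5 - 3.1q → q_m = 10.8167.
Social marginal cost = private MC + MEC = 37.3 + 4.0q.
Set SMC = demand: 37.3 + 4.0q = 94.5 - 3.1q → q* = 8.0563.
Between q* and q_m the wedge SMC − demand runs linearly from 0 to MEC(q_m), so the loss is a triangle.
DWL = ½ × 2.7604 × 19.5983 = 27.0496.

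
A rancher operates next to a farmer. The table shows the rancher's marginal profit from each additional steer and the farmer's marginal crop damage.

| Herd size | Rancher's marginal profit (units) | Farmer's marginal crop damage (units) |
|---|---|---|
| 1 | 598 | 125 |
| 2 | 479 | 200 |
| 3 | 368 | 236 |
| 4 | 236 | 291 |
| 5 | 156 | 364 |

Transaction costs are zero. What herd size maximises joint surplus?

3

Bargaining reaches the level where marginal profit last exceeds marginal crop damage.
That holds through level 3 (368 ≥ 236) but not at 4 (236 < 291).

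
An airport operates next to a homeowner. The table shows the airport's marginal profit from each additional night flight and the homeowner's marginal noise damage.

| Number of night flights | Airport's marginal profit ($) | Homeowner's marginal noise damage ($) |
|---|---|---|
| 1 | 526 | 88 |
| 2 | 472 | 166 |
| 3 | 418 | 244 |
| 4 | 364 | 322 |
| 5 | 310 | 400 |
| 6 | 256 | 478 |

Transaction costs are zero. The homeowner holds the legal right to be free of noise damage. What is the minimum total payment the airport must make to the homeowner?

$820

Efficient level: marginal profit ≥ marginal noise damage through level 4, so k* = 4.
With the homeowner holding the right, the airport must at least compensate total damage at k*: 88 + 166 + 244 + 322 = 820.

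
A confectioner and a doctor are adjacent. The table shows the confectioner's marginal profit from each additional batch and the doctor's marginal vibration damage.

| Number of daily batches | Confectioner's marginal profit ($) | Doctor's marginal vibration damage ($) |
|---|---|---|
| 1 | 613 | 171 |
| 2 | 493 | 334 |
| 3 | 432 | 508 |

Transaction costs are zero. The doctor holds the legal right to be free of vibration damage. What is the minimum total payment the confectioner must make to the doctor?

Efficient level: marginal profit ≥ marginal vibration damage through level 2, so k* = 2.
With the doctor holding the right, the confectioner must at least compensate total damage at k*: 171 + 334 = 505.

$505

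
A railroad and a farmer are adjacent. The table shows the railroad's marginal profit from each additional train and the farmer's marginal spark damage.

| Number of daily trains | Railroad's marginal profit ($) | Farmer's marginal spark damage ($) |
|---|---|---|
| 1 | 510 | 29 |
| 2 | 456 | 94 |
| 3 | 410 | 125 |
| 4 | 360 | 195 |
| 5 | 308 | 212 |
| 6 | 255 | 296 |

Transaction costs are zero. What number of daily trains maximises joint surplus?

5

Bargaining reaches the level where marginal profit last exceeds marginal spark damage.
That holds through level 5 (308 ≥ 212) but not at 6 (255 < 296).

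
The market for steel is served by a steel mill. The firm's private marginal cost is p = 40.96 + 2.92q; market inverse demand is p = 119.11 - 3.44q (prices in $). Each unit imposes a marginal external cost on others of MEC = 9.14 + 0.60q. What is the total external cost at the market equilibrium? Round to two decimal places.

Market equilibrium (private): 40.96 + 2.92q = 119.11 - 3.44q → q_m = 12.2877.
Total external cost = ∫₀^{q_m} (9.14 + 0.60q) dq = 9.14×12.2877 + ½×0.60×12.2877² = 157.6058.

$157.61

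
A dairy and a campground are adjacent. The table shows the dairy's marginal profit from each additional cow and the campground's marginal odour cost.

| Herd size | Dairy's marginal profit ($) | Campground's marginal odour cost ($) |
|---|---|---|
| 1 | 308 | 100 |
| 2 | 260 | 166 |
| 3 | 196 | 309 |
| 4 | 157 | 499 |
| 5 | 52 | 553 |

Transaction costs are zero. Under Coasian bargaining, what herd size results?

Bargaining reaches the level where marginal profit last exceeds marginal odour cost.
That holds through level 2 (260 ≥ 166) but not at 3 (196 < 309).

2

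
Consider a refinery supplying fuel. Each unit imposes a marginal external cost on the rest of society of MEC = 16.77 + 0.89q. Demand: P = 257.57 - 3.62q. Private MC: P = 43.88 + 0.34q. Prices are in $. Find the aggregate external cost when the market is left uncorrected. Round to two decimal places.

$2200.74

Market equilibrium (private): 43.88 + 0.34q = 257.57 - 3.62q → q_m = 53.9621.
Total external cost = ∫₀^{q_m} (16.77 + 0.89q) dq = 16.77×53.9621 + ½×0.89×53.9621² = 2200.7436.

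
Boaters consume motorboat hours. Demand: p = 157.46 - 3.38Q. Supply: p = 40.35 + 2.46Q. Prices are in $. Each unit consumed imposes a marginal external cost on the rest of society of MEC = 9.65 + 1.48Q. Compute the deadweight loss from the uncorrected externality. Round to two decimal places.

Market equilibrium (private): 40.35 + 2.46Q = 157.46 - 3.38Q → Q_m = 20.0531.
Social marginal benefit = demand − MEC = 147.81 - 4.86Q.
Set SMB = MC: 147.81 - 4.86Q = 40.35 + 2.46Q → Q* = 14.6803.
Height of the DWL triangle at Q_m is MC(Q_m) − SMB(Q_m) = MEC(Q_m) = 39.3286.
DWL = ½ × 5.3728 × 39.3286 = 105.6524.

DWL = $105.65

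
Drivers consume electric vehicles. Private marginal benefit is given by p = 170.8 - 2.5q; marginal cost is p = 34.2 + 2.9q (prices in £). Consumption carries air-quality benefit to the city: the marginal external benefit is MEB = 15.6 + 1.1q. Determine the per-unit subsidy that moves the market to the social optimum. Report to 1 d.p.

Social marginal benefit = demand + MEB = 186.4 - 1.4q.
Set SMB = MC: 186.4 - 1.4q = 34.2 + 2.9q → q* = 35.3953.
The Pigouvian subsidy equals MEB at q*: 15.6 + 1.1×35.3953 = 54.5348.

subsidy = £54.5 per unit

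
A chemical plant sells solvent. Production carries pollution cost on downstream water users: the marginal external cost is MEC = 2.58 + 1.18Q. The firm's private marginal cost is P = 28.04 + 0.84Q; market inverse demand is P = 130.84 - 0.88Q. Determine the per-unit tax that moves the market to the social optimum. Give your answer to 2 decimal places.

tax = 43.36 per unit

Social marginal cost = private MC + MEC = 30.62 + 2.02Q.
Set SMC = demand: 30.62 + 2.02Q = 130.84 - 0.88Q → Q* = 34.5586.
The Pigouvian tax equals MEC at Q*: 2.58 + 1.18×34.5586 = 43.3591.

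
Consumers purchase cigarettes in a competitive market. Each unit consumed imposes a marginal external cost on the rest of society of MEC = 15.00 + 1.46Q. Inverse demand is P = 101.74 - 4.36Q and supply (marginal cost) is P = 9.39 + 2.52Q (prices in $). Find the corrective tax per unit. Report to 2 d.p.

tax = $28.54 per unit

Social marginal benefit = demand − MEC = 86.74 - 5.82Q.
Set SMB = MC: 86.74 - 5.82Q = 9.39 + 2.52Q → Q* = 9.2746.
The Pigouvian tax equals MEC at Q*: 15.00 + 1.46×9.2746 = 28.5409.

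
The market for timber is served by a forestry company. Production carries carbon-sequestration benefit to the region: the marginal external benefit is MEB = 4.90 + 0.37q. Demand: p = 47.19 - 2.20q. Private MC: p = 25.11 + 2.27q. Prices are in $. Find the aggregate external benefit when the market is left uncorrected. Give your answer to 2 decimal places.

$28.72

Market equilibrium (private): 25.11 + 2.27q = 47.19 - 2.20q → q_m = 4.9396.
Total external benefit = ∫₀^{q_m} (4.90 + 0.37q) dq = 4.90×4.9396 + ½×0.37×4.9396² = 28.7180.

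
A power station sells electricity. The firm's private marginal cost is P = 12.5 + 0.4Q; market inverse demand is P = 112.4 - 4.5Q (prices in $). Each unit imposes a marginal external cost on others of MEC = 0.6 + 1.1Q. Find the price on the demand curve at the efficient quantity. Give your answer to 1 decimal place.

Social marginal cost = private MC + MEC = 13.1 + 1.5Q.
Set SMC = demand: 13.1 + 1.5Q = 112.4 - 4.5Q → Q* = 16.5500.
Consumer price on the demand curve at Q*: 112.4 − 4.5×16.5500 = 37.9250.

P = $37.9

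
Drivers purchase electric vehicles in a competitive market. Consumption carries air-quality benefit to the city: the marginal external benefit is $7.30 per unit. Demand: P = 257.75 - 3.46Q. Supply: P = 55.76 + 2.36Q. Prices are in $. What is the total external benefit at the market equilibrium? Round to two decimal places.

Market equilibrium (private): 55.76 + 2.36Q = 257.75 - 3.46Q → Q_m = 34.7062.
Total external benefit = MEB × Q_m = 7.30 × 34.7062 = 253.3553.

$253.36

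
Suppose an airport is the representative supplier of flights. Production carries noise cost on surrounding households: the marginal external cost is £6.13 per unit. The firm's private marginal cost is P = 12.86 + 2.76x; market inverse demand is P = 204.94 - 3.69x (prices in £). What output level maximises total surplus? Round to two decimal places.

Social marginal cost = private MC + MEC = 18.99 + 2.76x.
Set SMC = demand: 18.99 + 2.76x = 204.94 - 3.69x → x* = 28.8295.

x* = 28.83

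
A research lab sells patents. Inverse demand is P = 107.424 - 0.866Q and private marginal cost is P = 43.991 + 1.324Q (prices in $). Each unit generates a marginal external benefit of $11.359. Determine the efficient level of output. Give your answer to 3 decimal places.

Social marginal cost = private MC − MEB = 32.632 + 1.324Q.
Set SMC = demand: 32.632 + 1.324Q = 107.424 - 0.866Q → Q* = 34.1516.

Q* = 34.152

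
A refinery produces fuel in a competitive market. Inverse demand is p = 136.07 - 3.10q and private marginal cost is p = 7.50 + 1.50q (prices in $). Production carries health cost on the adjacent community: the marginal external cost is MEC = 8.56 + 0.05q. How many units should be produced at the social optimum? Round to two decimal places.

Social marginal cost = private MC + MEC = 16.06 + 1.55q.
Set SMC = demand: 16.06 + 1.55q = 136.07 - 3.10q → q* = 25.8086.

q* = 25.81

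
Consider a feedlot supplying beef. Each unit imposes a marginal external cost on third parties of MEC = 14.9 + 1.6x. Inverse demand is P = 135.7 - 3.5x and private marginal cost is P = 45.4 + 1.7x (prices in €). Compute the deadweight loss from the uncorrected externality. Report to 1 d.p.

DWL = €134.0

Market equilibrium (private): 45.4 + 1.7x = 135.7 - 3.5x → x_m = 17.3654.
Social marginal cost = private MC + MEC = 60.3 + 3.3x.
Set SMC = demand: 60.3 + 3.3x = 135.7 - 3.5x → x* = 11.0882.
The loss is the area between SMC and demand from x* to x_m; with linear curves that's a triangle of height MEC(x_m).
DWL = ½ × 6.2772 × 42.6846 = 133.9699.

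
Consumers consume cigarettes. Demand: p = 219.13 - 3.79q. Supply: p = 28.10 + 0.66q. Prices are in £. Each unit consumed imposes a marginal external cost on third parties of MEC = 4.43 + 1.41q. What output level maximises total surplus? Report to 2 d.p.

q* = 31.84

Social marginal benefit = demand − MEC = 214.70 - 5.20q.
Set SMB = MC: 214.70 - 5.20q = 28.10 + 0.66q → q* = 31.8430.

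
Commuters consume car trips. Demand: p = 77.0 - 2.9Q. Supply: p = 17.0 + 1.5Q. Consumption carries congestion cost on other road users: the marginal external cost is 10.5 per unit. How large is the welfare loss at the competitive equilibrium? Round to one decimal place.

Market equilibrium (private): 17.0 + 1.5Q = 77.0 - 2.9Q → Q_m = 13.6364.
Social marginal benefit = demand − MEC = 66.5 - 2.9Q.
Set SMB = MC: 66.5 - 2.9Q = 17.0 + 1.5Q → Q* = 11.2500.
Between Q* and Q_m the wedge MC − SMB runs linearly from 0 to MEC(Q_m), so the loss is a triangle.
DWL = ½ × 2.3864 × 10.5000 = 12.5286.

DWL = 12.5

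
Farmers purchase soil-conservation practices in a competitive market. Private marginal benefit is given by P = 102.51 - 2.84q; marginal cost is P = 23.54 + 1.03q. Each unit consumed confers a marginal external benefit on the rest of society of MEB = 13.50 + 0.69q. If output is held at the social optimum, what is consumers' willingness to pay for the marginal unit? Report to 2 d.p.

Social marginal benefit = demand + MEB = 116.01 - 2.15q.
Set SMB = MC: 116.01 - 2.15q = 23.54 + 1.03q → q* = 29.0786.
Consumer price on the demand curve at q*: 102.51 − 2.84×29.0786 = 19.9268.

P = 19.93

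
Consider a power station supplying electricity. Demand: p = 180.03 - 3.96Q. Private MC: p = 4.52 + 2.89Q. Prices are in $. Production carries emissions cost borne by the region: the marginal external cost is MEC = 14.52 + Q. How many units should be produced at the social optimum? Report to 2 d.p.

Social marginal cost = private MC + MEC = 19.04 + 3.89Q.
Set SMC = demand: 19.04 + 3.89Q = 180.03 - 3.96Q → Q* = 20.5083.

Q* = 20.51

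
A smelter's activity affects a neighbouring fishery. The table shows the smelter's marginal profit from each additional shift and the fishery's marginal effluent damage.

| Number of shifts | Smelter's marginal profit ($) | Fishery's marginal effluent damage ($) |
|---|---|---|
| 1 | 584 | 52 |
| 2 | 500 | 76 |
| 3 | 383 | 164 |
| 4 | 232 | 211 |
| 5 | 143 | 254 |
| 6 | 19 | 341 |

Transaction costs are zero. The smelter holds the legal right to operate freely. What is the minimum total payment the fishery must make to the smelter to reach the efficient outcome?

$162

Left alone the smelter would choose level 6 (marginal profit stays positive).
Efficient level: k* = 4 (marginal profit ≥ marginal effluent damage through 4).
The fishery must at least cover the smelter's forgone profit from cutting 6→4: 143 + 19 = 162.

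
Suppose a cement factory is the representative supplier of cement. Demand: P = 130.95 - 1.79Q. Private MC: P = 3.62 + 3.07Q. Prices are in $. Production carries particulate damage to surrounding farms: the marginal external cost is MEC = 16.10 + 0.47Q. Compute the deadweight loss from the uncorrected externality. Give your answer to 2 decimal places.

DWL = $75.74

Market equilibrium (private): 3.62 + 3.07Q = 130.95 - 1.79Q → Q_m = 26.1996.
Social marginal cost = private MC + MEC = 19.72 + 3.54Q.
Set SMC = demand: 19.72 + 3.54Q = 130.95 - 1.79Q → Q* = 20.8687.
Height of the DWL triangle at Q_m is SMC(Q_m) − demand(Q_m) = MEC(Q_m) = 28.4138.
DWL = ½ × 5.3309 × 28.4138 = 75.7356.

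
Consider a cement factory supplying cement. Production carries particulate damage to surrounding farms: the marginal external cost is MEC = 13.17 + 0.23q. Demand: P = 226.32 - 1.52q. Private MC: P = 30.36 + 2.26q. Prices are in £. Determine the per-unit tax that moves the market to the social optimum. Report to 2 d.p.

Social marginal cost = private MC + MEC = 43.53 + 2.49q.
Set SMC = demand: 43.53 + 2.49q = 226.32 - 1.52q → q* = 45.5835.
The Pigouvian tax equals MEC at q*: 13.17 + 0.23×45.5835 = 23.6542.

tax = £23.65 per unit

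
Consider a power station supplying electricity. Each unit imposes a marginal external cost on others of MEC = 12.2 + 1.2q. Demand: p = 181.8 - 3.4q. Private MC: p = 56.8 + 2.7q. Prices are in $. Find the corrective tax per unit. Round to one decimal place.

Social marginal cost = private MC + MEC = 69.0 + 3.9q.
Set SMC = demand: 69.0 + 3.9q = 181.8 - 3.4q → q* = 15.4521.
The Pigouvian tax equals MEC at q*: 12.2 + 1.2×15.4521 = 30.7425.

tax = $30.7 per unit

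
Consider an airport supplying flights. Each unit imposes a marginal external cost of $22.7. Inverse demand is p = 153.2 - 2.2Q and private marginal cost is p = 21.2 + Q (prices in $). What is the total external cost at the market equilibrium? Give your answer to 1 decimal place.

$936.4

Market equilibrium (private): 21.2 + Q = 153.2 - 2.2Q → Q_m = 41.2500.
Total external cost = MEC × Q_m = 22.7 × 41.2500 = 936.3750.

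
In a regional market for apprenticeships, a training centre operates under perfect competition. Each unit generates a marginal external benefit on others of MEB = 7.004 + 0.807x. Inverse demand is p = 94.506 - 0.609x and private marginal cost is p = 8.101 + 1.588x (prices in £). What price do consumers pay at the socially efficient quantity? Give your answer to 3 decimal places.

P = £53.581

Social marginal cost = private MC − MEB = 1.097 + 0.781x.
Set SMC = demand: 1.097 + 0.781x = 94.506 - 0.609x → x* = 67.2007.
Consumer price on the demand curve at x*: 94.506 − 0.609×67.2007 = 53.5808.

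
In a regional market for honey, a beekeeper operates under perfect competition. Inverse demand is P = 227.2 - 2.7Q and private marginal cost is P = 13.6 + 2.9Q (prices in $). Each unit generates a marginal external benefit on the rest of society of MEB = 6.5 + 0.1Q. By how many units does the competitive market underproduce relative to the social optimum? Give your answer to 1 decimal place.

Market equilibrium (private): 13.6 + 2.9Q = 227.2 - 2.7Q → Q_m = 38.1429.
Social marginal cost = private MC − MEB = 7.1 + 2.8Q.
Set SMC = demand: 7.1 + 2.8Q = 227.2 - 2.7Q → Q* = 40.0182.
Gap = |38.1429 − 40.0182| = 1.8753.

1.9 units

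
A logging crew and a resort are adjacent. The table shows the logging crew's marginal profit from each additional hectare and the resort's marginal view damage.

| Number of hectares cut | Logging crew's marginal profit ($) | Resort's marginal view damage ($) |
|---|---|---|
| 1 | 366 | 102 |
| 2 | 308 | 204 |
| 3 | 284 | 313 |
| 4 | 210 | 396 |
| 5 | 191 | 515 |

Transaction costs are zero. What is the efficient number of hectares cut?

2

Bargaining reaches the level where marginal profit last exceeds marginal view damage.
That holds through level 2 (308 ≥ 204) but not at 3 (284 < 313).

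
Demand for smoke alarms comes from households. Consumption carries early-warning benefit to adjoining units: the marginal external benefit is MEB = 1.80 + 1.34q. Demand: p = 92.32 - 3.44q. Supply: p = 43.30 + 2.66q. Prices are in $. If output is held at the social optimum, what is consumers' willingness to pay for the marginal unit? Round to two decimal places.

Social marginal benefit = demand + MEB = 94.12 - 2.10q.
Set SMB = MC: 94.12 - 2.10q = 43.30 + 2.66q → q* = 10.6765.
Consumer price on the demand curve at q*: 92.32 − 3.44×10.6765 = 55.5928.

P = $55.59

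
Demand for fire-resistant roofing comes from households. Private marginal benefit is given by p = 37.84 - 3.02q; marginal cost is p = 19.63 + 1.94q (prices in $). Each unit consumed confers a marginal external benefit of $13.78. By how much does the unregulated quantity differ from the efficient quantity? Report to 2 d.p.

2.78 units

Market equilibrium (private): 19.63 + 1.94q = 37.84 - 3.02q → q_m = 3.6714.
Social marginal benefit = demand + MEB = 51.62 - 3.02q.
Set SMB = MC: 51.62 - 3.02q = 19.63 + 1.94q → q* = 6.4496.
Gap = |3.6714 − 6.4496| = 2.7782.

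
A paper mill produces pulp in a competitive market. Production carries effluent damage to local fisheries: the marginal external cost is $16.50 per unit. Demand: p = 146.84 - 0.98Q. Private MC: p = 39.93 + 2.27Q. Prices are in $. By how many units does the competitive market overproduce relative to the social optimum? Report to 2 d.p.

Market equilibrium (private): 39.93 + 2.27Q = 146.84 - 0.98Q → Q_m = 32.8954.
Social marginal cost = private MC + MEC = 56.43 + 2.27Q.
Set SMC = demand: 56.43 + 2.27Q = 146.84 - 0.98Q → Q* = 27.8185.
Gap = |32.8954 − 27.8185| = 5.0769.

5.08 units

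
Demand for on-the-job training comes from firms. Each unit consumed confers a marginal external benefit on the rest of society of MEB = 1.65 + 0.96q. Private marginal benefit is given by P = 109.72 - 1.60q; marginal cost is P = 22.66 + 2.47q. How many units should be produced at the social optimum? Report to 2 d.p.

Social marginal benefit = demand + MEB = 111.37 - 0.64q.
Set SMB = MC: 111.37 - 0.64q = 22.66 + 2.47q → q* = 28.5241.

q* = 28.52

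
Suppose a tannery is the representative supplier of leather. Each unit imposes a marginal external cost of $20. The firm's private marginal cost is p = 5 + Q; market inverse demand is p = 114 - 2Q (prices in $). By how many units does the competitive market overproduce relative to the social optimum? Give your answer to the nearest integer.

7 units

Market equilibrium (private): 5 + Q = 114 - 2Q → Q_m = 36.3333.
Social marginal cost = private MC + MEC = 25 + Q.
Set SMC = demand: 25 + Q = 114 - 2Q → Q* = 29.6667.
Gap = |36.3333 − 29.6667| = 6.6666.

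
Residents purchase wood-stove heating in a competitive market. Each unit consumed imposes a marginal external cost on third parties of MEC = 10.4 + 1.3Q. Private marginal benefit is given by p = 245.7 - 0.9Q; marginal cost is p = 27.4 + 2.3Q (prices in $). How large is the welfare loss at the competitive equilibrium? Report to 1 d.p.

Market equilibrium (private): 27.4 + 2.3Q = 245.7 - 0.9Q → Q_m = 68.2188.
Social marginal benefit = demand − MEC = 235.3 - 2.2Q.
Set SMB = MC: 235.3 - 2.2Q = 27.4 + 2.3Q → Q* = 46.2000.
The welfare-loss triangle has base |Q_m − Q*| and height MEC(Q_m) (the vertical gap between SMB and MC is zero at Q* and MEC at Q_m).
DWL = ½ × 22.0188 × 99.0844 = 1090.8598.

DWL = $1090.9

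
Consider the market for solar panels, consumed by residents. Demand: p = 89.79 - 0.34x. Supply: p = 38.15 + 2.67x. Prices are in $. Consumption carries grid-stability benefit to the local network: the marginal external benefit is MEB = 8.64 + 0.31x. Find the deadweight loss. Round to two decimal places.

Market equilibrium (private): 38.15 + 2.67x = 89.79 - 0.34x → x_m = 17.1561.
Social marginal benefit = demand + MEB = 98.43 - 0.03x.
Set SMB = MC: 98.43 - 0.03x = 38.15 + 2.67x → x* = 22.3259.
Between x* and x_m the wedge SMB − MC runs linearly from 0 to MEB(x_m), so the loss is a triangle.
DWL = ½ × 5.1698 × 13.9584 = 36.0811.

DWL = $36.08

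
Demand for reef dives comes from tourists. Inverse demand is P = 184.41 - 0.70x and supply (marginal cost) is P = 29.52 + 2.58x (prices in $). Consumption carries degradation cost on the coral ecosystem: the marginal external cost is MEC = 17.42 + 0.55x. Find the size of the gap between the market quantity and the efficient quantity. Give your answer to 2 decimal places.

11.33 units

Market equilibrium (private): 29.52 + 2.58x = 184.41 - 0.70x → x_m = 47.2226.
Social marginal benefit = demand − MEC = 166.99 - 1.25x.
Set SMB = MC: 166.99 - 1.25x = 29.52 + 2.58x → x* = 35.8930.
Gap = |47.2226 − 35.8930| = 11.3296.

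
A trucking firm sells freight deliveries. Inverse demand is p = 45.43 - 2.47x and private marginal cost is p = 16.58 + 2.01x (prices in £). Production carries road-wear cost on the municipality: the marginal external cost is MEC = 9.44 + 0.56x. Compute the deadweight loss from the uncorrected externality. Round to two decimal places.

Market equilibrium (private): 16.58 + 2.01x = 45.43 - 2.47x → x_m = 6.4397.
Social marginal cost = private MC + MEC = 26.02 + 2.57x.
Set SMC = demand: 26.02 + 2.57x = 45.43 - 2.47x → x* = 3.8512.
The welfare-loss triangle has base |x_m − x*| and height MEC(x_m) (the vertical gap between SMC and demand is zero at x* and MEC at x_m).
DWL = ½ × 2.5885 × 13.0463 = 16.8852.

DWL = £16.89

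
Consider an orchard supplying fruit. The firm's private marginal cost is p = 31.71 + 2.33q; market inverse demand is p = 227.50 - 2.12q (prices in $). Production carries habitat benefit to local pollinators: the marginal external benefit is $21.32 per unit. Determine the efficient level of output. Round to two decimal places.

Social marginal cost = private MC − MEB = 10.39 + 2.33q.
Set SMC = demand: 10.39 + 2.33q = 227.50 - 2.12q → q* = 48.7888.

q* = 48.79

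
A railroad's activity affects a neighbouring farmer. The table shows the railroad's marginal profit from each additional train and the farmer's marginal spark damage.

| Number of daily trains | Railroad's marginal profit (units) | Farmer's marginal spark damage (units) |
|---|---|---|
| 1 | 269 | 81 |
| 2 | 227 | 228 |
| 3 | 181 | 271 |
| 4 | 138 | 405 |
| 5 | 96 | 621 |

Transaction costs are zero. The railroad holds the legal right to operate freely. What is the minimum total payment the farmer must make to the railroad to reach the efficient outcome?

642

Left alone the railroad would choose level 5 (marginal profit stays positive).
Efficient level: k* = 1 (marginal profit ≥ marginal spark damage through 1).
The farmer must at least cover the railroad's forgone profit from cutting 5→1: 227 + 181 + 138 + 96 = 642.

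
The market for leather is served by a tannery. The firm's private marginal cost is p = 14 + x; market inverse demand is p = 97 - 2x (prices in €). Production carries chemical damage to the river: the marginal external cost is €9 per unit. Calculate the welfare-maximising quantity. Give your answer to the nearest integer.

Social marginal cost = private MC + MEC = 23 + x.
Set SMC = demand: 23 + x = 97 - 2x → x* = 24.6667.

x* = 25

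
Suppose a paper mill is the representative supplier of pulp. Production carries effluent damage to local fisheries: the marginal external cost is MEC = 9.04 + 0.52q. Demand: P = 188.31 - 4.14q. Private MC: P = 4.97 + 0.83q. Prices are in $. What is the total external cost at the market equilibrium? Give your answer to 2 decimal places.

Market equilibrium (private): 4.97 + 0.83q = 188.31 - 4.14q → q_m = 36.8893.
Total external cost = ∫₀^{q_m} (9.04 + 0.52q) dq = 9.04×36.8893 + ½×0.52×36.8893² = 687.2926.

$687.29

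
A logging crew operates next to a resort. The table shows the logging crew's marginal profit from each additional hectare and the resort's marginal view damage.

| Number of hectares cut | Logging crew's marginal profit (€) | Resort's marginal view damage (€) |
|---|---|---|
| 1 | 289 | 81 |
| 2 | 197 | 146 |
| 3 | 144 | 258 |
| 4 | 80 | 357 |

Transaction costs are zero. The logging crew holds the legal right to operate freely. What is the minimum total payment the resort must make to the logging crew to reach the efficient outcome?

Left alone the logging crew would choose level 4 (marginal profit stays positive).
Efficient level: k* = 2 (marginal profit ≥ marginal view damage through 2).
The resort must at least cover the logging crew's forgone profit from cutting 4→2: 144 + 80 = 224.

€224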